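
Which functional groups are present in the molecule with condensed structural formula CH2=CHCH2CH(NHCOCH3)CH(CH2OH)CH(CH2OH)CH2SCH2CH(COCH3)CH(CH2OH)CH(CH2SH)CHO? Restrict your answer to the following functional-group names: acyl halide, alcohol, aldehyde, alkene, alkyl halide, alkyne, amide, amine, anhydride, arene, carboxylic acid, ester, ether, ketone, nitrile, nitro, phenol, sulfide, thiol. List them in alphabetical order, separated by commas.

C=C double bond → alkene.
pendant –NHC(=O)CH3: N bonded to a carbonyl → amide (not amine).
pendant –CH2OH on an sp³ backbone C → alcohol.
pendant –CH2OH on an sp³ backbone C → alcohol.
C–S–C linkage → sulfide (thioether).
pendant –COCH3: carbonyl C bonded to two carbons → ketone.
pendant –CH2OH on an sp³ backbone C → alcohol.
pendant –CH2SH → thiol.
terminal –CHO: carbonyl C bonded to H and C → aldehyde.

alcohol, aldehyde, alkene, amide, ketone, sulfide, thiol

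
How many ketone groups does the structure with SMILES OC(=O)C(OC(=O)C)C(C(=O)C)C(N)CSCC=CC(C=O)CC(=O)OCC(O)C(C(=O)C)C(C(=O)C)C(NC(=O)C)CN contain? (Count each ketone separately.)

3

Taking each segment in turn:
  HOOC: –COOH: carbonyl C bonded to –OH and C → carboxylic acid (the –OH is not a separate alcohol).
  CH(OCOCH3): pendant –OC(=O)CH3: an acyloxy group → ester.
  CH(COCH3): pendant –COCH3: carbonyl C bonded to two carbons → ketone.
  CH(NH2): –NH2 on an sp³ carbon with no adjacent C=O → amine.
  CH2SCH2: C–S–C linkage → sulfide (thioether).
  CH=CH: C=C double bond → alkene.
  CH(CHO): pendant –CHO: carbonyl C bonded to C and H → aldehyde.
  CH2COOCH2: –C(=O)–O–C with C on the carbonyl side → ester.
  CH(OH): –OH on an sp³ carbon → alcohol (secondary).
  CH(COCH3): pendant –COCH3: carbonyl C bonded to two carbons → ketone.
  CH(COCH3): pendant –COCH3: carbonyl C bonded to two carbons → ketone.
  CH(NHCOCH3): pendant –NHC(=O)CH3: N bonded to a carbonyl → amide (not amine).
  CH2NH2: –NH2 on an sp³ carbon with no adjacent C=O → amine.
Ketone appears at: CH(COCH3), CH(COCH3), CH(COCH3) → 3.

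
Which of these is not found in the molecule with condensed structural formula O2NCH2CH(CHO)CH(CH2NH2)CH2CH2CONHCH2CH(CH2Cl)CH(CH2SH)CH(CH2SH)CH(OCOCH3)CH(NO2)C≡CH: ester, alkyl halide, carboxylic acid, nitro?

carboxylic acid

alkyl halide: present (CH(CH2Cl) — pendant –CH2X: halogen on sp³ carbon → alkyl halide).
nitro: present (O2NCH2 — –NO2 on carbon → nitro group).
ester: present (CH(OCOCH3) — pendant –OC(=O)CH3: an acyloxy group → ester).
carboxylic acid: absent. In CH(OCOCH3), the acyl oxygen is bonded to carbon (–O–C), not to H, so this is an ester. In CH2CONHCH2, the carbonyl is bonded to nitrogen, not to –OH; that is an amide.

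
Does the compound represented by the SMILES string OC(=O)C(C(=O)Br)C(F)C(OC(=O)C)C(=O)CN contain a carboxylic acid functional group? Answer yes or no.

Working along the chain:
  HOOC: –COOH: carbonyl C bonded to –OH and C → carboxylic acid (the –OH is not a separate alcohol).
  CH(COBr): pendant –C(=O)X: carbonyl C bonded to C and halogen → acyl halide.
  CH(F): halogen on an sp³ carbon → alkyl halide.
  CH(OCOCH3): pendant –OC(=O)CH3: an acyloxy group → ester.
  CO: –C(=O)– with carbon on both sides → ketone.
  CH2NH2: –NH2 on an sp³ carbon with no adjacent C=O → amine.
The HOOC segment supplies the carboxylic acid: –COOH: carbonyl C bonded to –OH and C → carboxylic acid (the –OH is not a separate alcohol).

yes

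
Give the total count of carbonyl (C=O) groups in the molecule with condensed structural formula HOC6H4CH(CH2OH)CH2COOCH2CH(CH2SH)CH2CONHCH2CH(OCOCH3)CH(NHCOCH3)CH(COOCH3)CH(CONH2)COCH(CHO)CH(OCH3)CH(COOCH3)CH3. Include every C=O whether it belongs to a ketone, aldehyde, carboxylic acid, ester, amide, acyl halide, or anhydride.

9

CH2COOCH2: ester, 1 C=O (running total 1).
CH2CONHCH2: amide, 1 C=O (running total 2).
CH(OCOCH3): ester, 1 C=O (running total 3).
CH(NHCOCH3): amide, 1 C=O (running total 4).
CH(COOCH3): ester, 1 C=O (running total 5).
CH(CONH2): amide, 1 C=O (running total 6).
CO: ketone, 1 C=O (running total 7).
CH(CHO): aldehyde, 1 C=O (running total 8).
CH(COOCH3): ester, 1 C=O (running total 9).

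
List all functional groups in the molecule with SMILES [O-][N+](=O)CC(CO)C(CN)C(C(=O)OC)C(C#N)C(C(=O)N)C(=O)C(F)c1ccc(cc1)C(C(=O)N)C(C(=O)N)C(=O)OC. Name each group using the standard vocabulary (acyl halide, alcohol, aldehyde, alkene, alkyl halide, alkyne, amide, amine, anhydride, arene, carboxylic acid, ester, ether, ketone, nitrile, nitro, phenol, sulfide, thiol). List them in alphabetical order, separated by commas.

alcohol, alkyl halide, amide, amine, arene, ester, ketone, nitrile, nitro

–NO2 on carbon → nitro group.
pendant –CH2OH on an sp³ backbone C → alcohol.
pendant –CH2NH2: N on sp³ C, no adjacent C=O → amine.
pendant –COOCH3: carbonyl C bonded to C and –OCH3 → ester.
pendant –C≡N: nitrile.
pendant –CONH2: carbonyl C bonded to C and N → amide.
–C(=O)– with carbon on both sides → ketone.
halogen on an sp³ carbon → alkyl halide.
para-disubstituted benzene ring → arene.
pendant –CONH2: carbonyl C bonded to C and N → amide.
pendant –CONH2: carbonyl C bonded to C and N → amide.
–C(=O)OCH3: carbonyl C bonded to C and to –OCH3 → ester (not ketone + ether).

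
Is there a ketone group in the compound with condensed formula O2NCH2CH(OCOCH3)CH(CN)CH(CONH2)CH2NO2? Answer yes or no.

no

Taking each segment in turn:
  O2NCH2: –NO2 on carbon → nitro group.
  CH(OCOCH3): pendant –OC(=O)CH3: an acyloxy group → ester.
  CH(CN): pendant –C≡N: nitrile.
  CH(CONH2): pendant –CONH2: carbonyl C bonded to C and N → amide.
  CH2NO2: –NO2 on carbon → nitro group.
In CH(OCOCH3), the C=O is bonded to an –O–C group, which defines an ester, not a ketone. In CH(CONH2), the C=O is bonded to nitrogen, which defines an amide, not a ketone.
The groups actually present are: amide, ester, nitrile, nitro.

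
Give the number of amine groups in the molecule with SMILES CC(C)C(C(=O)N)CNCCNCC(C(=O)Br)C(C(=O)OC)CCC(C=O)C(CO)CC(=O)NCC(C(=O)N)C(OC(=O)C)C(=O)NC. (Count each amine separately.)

pendant –CONH2: carbonyl C bonded to C and N → amide.
C–N–C with sp³ carbons and no adjacent C=O → amine (secondary).
C–N–C with sp³ carbons and no adjacent C=O → amine (secondary).
pendant –C(=O)X: carbonyl C bonded to C and halogen → acyl halide.
pendant –COOCH3: carbonyl C bonded to C and –OCH3 → ester.
pendant –CHO: carbonyl C bonded to C and H → aldehyde.
pendant –CH2OH on an sp³ backbone C → alcohol.
–C(=O)–N– linkage → amide (the N is not an amine).
pendant –CONH2: carbonyl C bonded to C and N → amide.
pendant –OC(=O)CH3: an acyloxy group → ester.
–C(=O)NHCH3: carbonyl C bonded to C and to N → amide (the N is not an amine).
Amine appears at: CH2NHCH2, CH2NHCH2 → 2.

2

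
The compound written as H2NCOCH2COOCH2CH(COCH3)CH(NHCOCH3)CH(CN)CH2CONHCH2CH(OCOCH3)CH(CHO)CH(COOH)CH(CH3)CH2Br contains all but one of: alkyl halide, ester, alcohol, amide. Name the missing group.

amide: present (H2NCO — –C(=O)NH2: carbonyl C bonded to C and to N → amide (the N is not a separate amine)).
ester: present (CH2COOCH2 — –C(=O)–O–C with C on the carbonyl side → ester).
alkyl halide: present (CH2Br — halogen on an sp³ carbon → alkyl halide).
alcohol: absent. In CH(COOH), the –OH sits on a carbonyl carbon, making it part of a carboxylic acid, not an alcohol.

alcohol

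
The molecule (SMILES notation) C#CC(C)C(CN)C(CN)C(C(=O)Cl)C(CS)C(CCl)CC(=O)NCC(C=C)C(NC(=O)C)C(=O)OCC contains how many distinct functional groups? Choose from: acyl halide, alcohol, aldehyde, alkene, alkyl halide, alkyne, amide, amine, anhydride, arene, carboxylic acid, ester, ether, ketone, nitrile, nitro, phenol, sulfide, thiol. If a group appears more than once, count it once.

8

Working along the chain:
  HC≡C: C≡C triple bond → alkyne.
  CH(CH2NH2): pendant –CH2NH2: N on sp³ C, no adjacent C=O → amine.
  CH(CH2NH2): pendant –CH2NH2: N on sp³ C, no adjacent C=O → amine.
  CH(COCl): pendant –C(=O)X: carbonyl C bonded to C and halogen → acyl halide.
  CH(CH2SH): pendant –CH2SH → thiol.
  CH(CH2Cl): pendant –CH2X: halogen on sp³ carbon → alkyl halide.
  CH2CONHCH2: –C(=O)–N– linkage → amide (the N is not an amine).
  CH(CH=CH2): pendant –CH=CH2: C=C double bond → alkene.
  CH(NHCOCH3): pendant –NHC(=O)CH3: N bonded to a carbonyl → amide (not amine).
  COOCH2CH3: –C(=O)OCH2CH3: carbonyl C bonded to C and to –OEt → ester.
Distinct types present: acyl halide, alkene, alkyl halide, alkyne, amide, amine, ester, thiol.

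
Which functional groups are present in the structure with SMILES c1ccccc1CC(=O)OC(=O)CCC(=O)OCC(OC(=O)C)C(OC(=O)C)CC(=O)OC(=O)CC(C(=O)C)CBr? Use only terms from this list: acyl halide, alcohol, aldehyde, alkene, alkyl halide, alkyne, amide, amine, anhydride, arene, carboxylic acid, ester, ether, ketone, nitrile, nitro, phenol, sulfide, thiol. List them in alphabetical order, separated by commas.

alkyl halide, anhydride, arene, ester, ketone

Reading the structure from left to right:
  C6H5: C6H5– phenyl ring → arene.
  CH2CO-O-COCH2: two acyl groups sharing one oxygen, –C(=O)–O–C(=O)– → anhydride.
  CH2COOCH2: –C(=O)–O–C with C on the carbonyl side → ester.
  CH(OCOCH3): pendant –OC(=O)CH3: an acyloxy group → ester.
  CH(OCOCH3): pendant –OC(=O)CH3: an acyloxy group → ester.
  CH2CO-O-COCH2: two acyl groups sharing one oxygen, –C(=O)–O–C(=O)– → anhydride.
  CH(COCH3): pendant –COCH3: carbonyl C bonded to two carbons → ketone.
  CH2Br: halogen on an sp³ carbon → alkyl halide.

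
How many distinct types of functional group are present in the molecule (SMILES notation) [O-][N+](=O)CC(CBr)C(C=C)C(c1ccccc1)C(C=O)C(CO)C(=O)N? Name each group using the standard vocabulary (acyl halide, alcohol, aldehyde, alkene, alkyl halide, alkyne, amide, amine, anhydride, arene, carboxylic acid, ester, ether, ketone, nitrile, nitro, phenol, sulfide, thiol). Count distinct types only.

Reading the structure from left to right:
  O2NCH2: –NO2 on carbon → nitro group.
  CH(CH2Br): pendant –CH2X: halogen on sp³ carbon → alkyl halide.
  CH(CH=CH2): pendant –CH=CH2: C=C double bond → alkene.
  CH(C6H5): pendant –C6H5: benzene ring → arene.
  CH(CHO): pendant –CHO: carbonyl C bonded to C and H → aldehyde.
  CH(CH2OH): pendant –CH2OH on an sp³ backbone C → alcohol.
  CONH2: –C(=O)NH2: carbonyl C bonded to C and to N → amide (the N is not a separate amine).
Distinct types present: alcohol, aldehyde, alkene, alkyl halide, amide, arene, nitro.

7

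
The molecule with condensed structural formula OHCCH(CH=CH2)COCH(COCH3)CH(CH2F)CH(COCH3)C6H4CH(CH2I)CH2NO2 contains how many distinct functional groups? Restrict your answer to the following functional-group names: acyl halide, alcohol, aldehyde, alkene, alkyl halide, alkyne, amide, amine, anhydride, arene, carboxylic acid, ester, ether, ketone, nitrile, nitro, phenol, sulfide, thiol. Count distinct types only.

terminal –CHO: carbonyl C bonded to H and C → aldehyde.
pendant –CH=CH2: C=C double bond → alkene.
–C(=O)– with carbon on both sides → ketone.
pendant –COCH3: carbonyl C bonded to two carbons → ketone.
pendant –CH2X: halogen on sp³ carbon → alkyl halide.
pendant –COCH3: carbonyl C bonded to two carbons → ketone.
para-disubstituted benzene ring → arene.
pendant –CH2X: halogen on sp³ carbon → alkyl halide.
–NO2 on carbon → nitro group.
Distinct types present: aldehyde, alkene, alkyl halide, arene, ketone, nitro.

6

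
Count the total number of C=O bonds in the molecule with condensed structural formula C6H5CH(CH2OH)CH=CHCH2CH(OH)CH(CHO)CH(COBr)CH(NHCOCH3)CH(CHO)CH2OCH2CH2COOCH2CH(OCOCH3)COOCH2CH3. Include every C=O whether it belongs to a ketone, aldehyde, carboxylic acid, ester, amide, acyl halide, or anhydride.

7

CH(CHO): aldehyde, 1 C=O (running total 1).
CH(COBr): acyl halide, 1 C=O (running total 2).
CH(NHCOCH3): amide, 1 C=O (running total 3).
CH(CHO): aldehyde, 1 C=O (running total 4).
CH2COOCH2: ester, 1 C=O (running total 5).
CH(OCOCH3): ester, 1 C=O (running total 6).
COOCH2CH3: ester, 1 C=O (running total 7).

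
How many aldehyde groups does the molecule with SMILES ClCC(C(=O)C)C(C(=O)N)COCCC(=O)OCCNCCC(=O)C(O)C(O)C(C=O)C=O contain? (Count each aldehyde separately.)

2

Reading the structure from left to right:
  ClCH2: halogen on an sp³ carbon → alkyl halide.
  CH(COCH3): pendant –COCH3: carbonyl C bonded to two carbons → ketone.
  CH(CONH2): pendant –CONH2: carbonyl C bonded to C and N → amide.
  CH2OCH2: C–O–C with sp³ carbons on both sides and no adjacent C=O → ether.
  CH2COOCH2: –C(=O)–O–C with C on the carbonyl side → ester.
  CH2NHCH2: C–N–C with sp³ carbons and no adjacent C=O → amine (secondary).
  CO: –C(=O)– with carbon on both sides → ketone.
  CH(OH): –OH on an sp³ carbon → alcohol (secondary).
  CH(OH): –OH on an sp³ carbon → alcohol (secondary).
  CH(CHO): pendant –CHO: carbonyl C bonded to C and H → aldehyde.
  CHO: terminal –CHO: carbonyl C bonded to H and C → aldehyde.
Aldehyde appears at: CH(CHO), CHO → 2.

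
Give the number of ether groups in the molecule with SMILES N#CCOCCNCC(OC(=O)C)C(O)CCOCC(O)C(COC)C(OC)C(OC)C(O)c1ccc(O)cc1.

N≡C–: carbon triple-bonded to nitrogen → nitrile.
C–O–C with sp³ carbons on both sides and no adjacent C=O → ether.
C–N–C with sp³ carbons and no adjacent C=O → amine (secondary).
pendant –OC(=O)CH3: an acyloxy group → ester.
–OH on an sp³ carbon → alcohol (secondary).
C–O–C with sp³ carbons on both sides and no adjacent C=O → ether.
–OH on an sp³ carbon → alcohol (secondary).
pendant –CH2OCH3: C–O–C linkage → ether.
pendant –OCH3: C–O–C with sp³ C, no adjacent C=O → ether.
pendant –OCH3: C–O–C with sp³ C, no adjacent C=O → ether.
–OH on an sp³ carbon → alcohol (secondary).
–OH attached directly to an aromatic ring → phenol (not alcohol); the ring itself is an arene.
Ether appears at: CH2OCH2, CH2OCH2, CH(CH2OCH3), CH(OCH3), CH(OCH3) → 5.

5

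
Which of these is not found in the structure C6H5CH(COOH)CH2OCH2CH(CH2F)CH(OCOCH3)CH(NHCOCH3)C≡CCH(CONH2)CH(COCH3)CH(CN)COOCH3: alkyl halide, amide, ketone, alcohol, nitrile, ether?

alcohol

ketone: present (CH(COCH3) — pendant –COCH3: carbonyl C bonded to two carbons → ketone).
ether: present (CH2OCH2 — C–O–C with sp³ carbons on both sides and no adjacent C=O → ether).
nitrile: present (CH(CN) — pendant –C≡N: nitrile).
alkyl halide: present (CH(CH2F) — pendant –CH2X: halogen on sp³ carbon → alkyl halide).
amide: present (CH(NHCOCH3) — pendant –NHC(=O)CH3: N bonded to a carbonyl → amide (not amine)).
alcohol: absent. In CH(COOH), the –OH sits on a carbonyl carbon, making it part of a carboxylic acid, not an alcohol.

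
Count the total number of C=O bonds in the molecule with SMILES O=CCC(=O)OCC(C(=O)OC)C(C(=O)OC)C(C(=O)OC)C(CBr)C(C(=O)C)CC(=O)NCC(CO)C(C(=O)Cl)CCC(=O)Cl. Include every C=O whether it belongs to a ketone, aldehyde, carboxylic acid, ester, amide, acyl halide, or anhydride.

9

OHC: aldehyde, 1 C=O (running total 1).
CH2COOCH2: ester, 1 C=O (running total 2).
CH(COOCH3): ester, 1 C=O (running total 3).
CH(COOCH3): ester, 1 C=O (running total 4).
CH(COOCH3): ester, 1 C=O (running total 5).
CH(COCH3): ketone, 1 C=O (running total 6).
CH2CONHCH2: amide, 1 C=O (running total 7).
CH(COCl): acyl halide, 1 C=O (running total 8).
COCl: acyl halide, 1 C=O (running total 9).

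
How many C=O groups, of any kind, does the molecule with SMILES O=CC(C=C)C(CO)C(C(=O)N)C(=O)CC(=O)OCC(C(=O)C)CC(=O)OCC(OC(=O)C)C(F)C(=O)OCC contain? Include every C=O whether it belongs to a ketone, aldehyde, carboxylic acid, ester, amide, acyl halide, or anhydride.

8

OHC: aldehyde, 1 C=O (running total 1).
CH(CONH2): amide, 1 C=O (running total 2).
CO: ketone, 1 C=O (running total 3).
CH2COOCH2: ester, 1 C=O (running total 4).
CH(COCH3): ketone, 1 C=O (running total 5).
CH2COOCH2: ester, 1 C=O (running total 6).
CH(OCOCH3): ester, 1 C=O (running total 7).
COOCH2CH3: ester, 1 C=O (running total 8).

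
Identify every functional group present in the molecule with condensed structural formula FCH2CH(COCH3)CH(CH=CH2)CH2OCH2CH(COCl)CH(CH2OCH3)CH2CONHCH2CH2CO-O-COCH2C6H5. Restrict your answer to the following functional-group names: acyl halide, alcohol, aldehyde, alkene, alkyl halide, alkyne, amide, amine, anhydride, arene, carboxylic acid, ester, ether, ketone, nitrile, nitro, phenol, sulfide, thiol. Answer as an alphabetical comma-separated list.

acyl halide, alkene, alkyl halide, amide, anhydride, arene, ether, ketone

Reading the structure from left to right:
  FCH2: halogen on an sp³ carbon → alkyl halide.
  CH(COCH3): pendant –COCH3: carbonyl C bonded to two carbons → ketone.
  CH(CH=CH2): pendant –CH=CH2: C=C double bond → alkene.
  CH2OCH2: C–O–C with sp³ carbons on both sides and no adjacent C=O → ether.
  CH(COCl): pendant –C(=O)X: carbonyl C bonded to C and halogen → acyl halide.
  CH(CH2OCH3): pendant –CH2OCH3: C–O–C linkage → ether.
  CH2CONHCH2: –C(=O)–N– linkage → amide (the N is not an amine).
  CH2CO-O-COCH2: two acyl groups sharing one oxygen, –C(=O)–O–C(=O)– → anhydride.
  C6H5: –C6H5 phenyl ring → arene.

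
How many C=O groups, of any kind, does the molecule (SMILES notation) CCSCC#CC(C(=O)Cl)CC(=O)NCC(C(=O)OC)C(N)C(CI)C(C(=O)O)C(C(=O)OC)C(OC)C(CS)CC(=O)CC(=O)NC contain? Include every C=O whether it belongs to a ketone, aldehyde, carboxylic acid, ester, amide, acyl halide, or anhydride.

CH(COCl): acyl halide, 1 C=O (running total 1).
CH2CONHCH2: amide, 1 C=O (running total 2).
CH(COOCH3): ester, 1 C=O (running total 3).
CH(COOH): carboxylic acid, 1 C=O (running total 4).
CH(COOCH3): ester, 1 C=O (running total 5).
CO: ketone, 1 C=O (running total 6).
CONHCH3: amide, 1 C=O (running total 7).

7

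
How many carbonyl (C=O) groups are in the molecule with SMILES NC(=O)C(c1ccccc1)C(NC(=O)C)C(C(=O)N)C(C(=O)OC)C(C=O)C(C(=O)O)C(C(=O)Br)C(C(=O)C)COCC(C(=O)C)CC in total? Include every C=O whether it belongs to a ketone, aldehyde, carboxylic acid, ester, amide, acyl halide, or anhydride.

9

H2NCO: amide, 1 C=O (running total 1).
CH(NHCOCH3): amide, 1 C=O (running total 2).
CH(CONH2): amide, 1 C=O (running total 3).
CH(COOCH3): ester, 1 C=O (running total 4).
CH(CHO): aldehyde, 1 C=O (running total 5).
CH(COOH): carboxylic acid, 1 C=O (running total 6).
CH(COBr): acyl halide, 1 C=O (running total 7).
CH(COCH3): ketone, 1 C=O (running total 8).
CH(COCH3): ketone, 1 C=O (running total 9).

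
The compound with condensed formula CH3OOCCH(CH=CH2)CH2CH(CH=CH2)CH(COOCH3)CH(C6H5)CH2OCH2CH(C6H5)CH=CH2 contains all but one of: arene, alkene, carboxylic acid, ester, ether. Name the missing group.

ester: present (CH3OOC — CH3O–C(=O)–: carbonyl C bonded to C and to –OCH3 → ester (not ketone + ether)).
ether: present (CH2OCH2 — C–O–C with sp³ carbons on both sides and no adjacent C=O → ether).
arene: present (CH(C6H5) — pendant –C6H5: benzene ring → arene).
alkene: present (CH(CH=CH2) — pendant –CH=CH2: C=C double bond → alkene).
carboxylic acid: absent. In each of CH3OOC and CH(COOCH3), the acyl oxygen is bonded to carbon (–O–C), not to H, so this is an ester.

carboxylic acid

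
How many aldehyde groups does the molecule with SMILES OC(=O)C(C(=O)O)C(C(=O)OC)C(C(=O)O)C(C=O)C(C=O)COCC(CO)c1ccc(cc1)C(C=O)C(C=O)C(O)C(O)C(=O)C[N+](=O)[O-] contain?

–COOH: carbonyl C bonded to –OH and C → carboxylic acid (the –OH is not a separate alcohol).
pendant –COOH: carbonyl C bonded to C and –OH → carboxylic acid.
pendant –COOCH3: carbonyl C bonded to C and –OCH3 → ester.
pendant –COOH: carbonyl C bonded to C and –OH → carboxylic acid.
pendant –CHO: carbonyl C bonded to C and H → aldehyde.
pendant –CHO: carbonyl C bonded to C and H → aldehyde.
C–O–C with sp³ carbons on both sides and no adjacent C=O → ether.
pendant –CH2OH on an sp³ backbone C → alcohol.
para-disubstituted benzene ring → arene.
pendant –CHO: carbonyl C bonded to C and H → aldehyde.
pendant –CHO: carbonyl C bonded to C and H → aldehyde.
–OH on an sp³ carbon → alcohol (secondary).
–OH on an sp³ carbon → alcohol (secondary).
–C(=O)– with carbon on both sides → ketone.
–NO2 on carbon → nitro group.
Aldehyde appears at: CH(CHO), CH(CHO), CH(CHO), CH(CHO) → 4.

4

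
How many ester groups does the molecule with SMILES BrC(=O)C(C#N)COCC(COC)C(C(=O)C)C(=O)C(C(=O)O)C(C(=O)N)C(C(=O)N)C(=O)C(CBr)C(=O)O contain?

0

Reading the structure from left to right:
  BrCO: –C(=O)Br: carbonyl C bonded to C and to a halogen → acyl halide (not alkyl halide).
  CH(CN): pendant –C≡N: nitrile.
  CH2OCH2: C–O–C with sp³ carbons on both sides and no adjacent C=O → ether.
  CH(CH2OCH3): pendant –CH2OCH3: C–O–C linkage → ether.
  CH(COCH3): pendant –COCH3: carbonyl C bonded to two carbons → ketone.
  CO: –C(=O)– with carbon on both sides → ketone.
  CH(COOH): pendant –COOH: carbonyl C bonded to C and –OH → carboxylic acid.
  CH(CONH2): pendant –CONH2: carbonyl C bonded to C and N → amide.
  CH(CONH2): pendant –CONH2: carbonyl C bonded to C and N → amide.
  CO: –C(=O)– with carbon on both sides → ketone.
  CH(CH2Br): pendant –CH2X: halogen on sp³ carbon → alkyl halide.
  COOH: –COOH: carbonyl C bonded to –OH and C → carboxylic acid (the –OH is not a separate alcohol).
No segment is a ester: CH2OCH2 is ether, not ester; CH(CH2OCH3) is ether, not ester; CH(COCH3) is ketone, not ester. → 0.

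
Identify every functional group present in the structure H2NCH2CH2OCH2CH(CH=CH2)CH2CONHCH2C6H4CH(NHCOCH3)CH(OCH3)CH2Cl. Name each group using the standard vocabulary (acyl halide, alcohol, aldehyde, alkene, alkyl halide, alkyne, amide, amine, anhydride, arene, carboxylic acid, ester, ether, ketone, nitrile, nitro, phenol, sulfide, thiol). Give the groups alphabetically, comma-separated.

alkene, alkyl halide, amide, amine, arene, ether

Taking each segment in turn:
  H2NCH2: –NH2 on an sp³ carbon with no adjacent C=O → amine.
  CH2OCH2: C–O–C with sp³ carbons on both sides and no adjacent C=O → ether.
  CH(CH=CH2): pendant –CH=CH2: C=C double bond → alkene.
  CH2CONHCH2: –C(=O)–N– linkage → amide (the N is not an amine).
  C6H4: para-disubstituted benzene ring → arene.
  CH(NHCOCH3): pendant –NHC(=O)CH3: N bonded to a carbonyl → amide (not amine).
  CH(OCH3): pendant –OCH3: C–O–C with sp³ C, no adjacent C=O → ether.
  CH2Cl: halogen on an sp³ carbon → alkyl halide.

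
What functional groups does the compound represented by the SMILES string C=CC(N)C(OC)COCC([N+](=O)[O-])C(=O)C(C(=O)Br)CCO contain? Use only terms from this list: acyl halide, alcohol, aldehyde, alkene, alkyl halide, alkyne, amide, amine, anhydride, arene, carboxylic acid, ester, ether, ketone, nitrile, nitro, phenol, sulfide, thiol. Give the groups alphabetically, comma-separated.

C=C double bond → alkene.
–NH2 on an sp³ carbon with no adjacent C=O → amine.
pendant –OCH3: C–O–C with sp³ C, no adjacent C=O → ether.
C–O–C with sp³ carbons on both sides and no adjacent C=O → ether.
–NO2 on an sp³ carbon → nitro (the N=O is not a carbonyl).
–C(=O)– with carbon on both sides → ketone.
pendant –C(=O)X: carbonyl C bonded to C and halogen → acyl halide.
–OH on an sp³ carbon → alcohol.

acyl halide, alcohol, alkene, amine, ether, ketone, nitro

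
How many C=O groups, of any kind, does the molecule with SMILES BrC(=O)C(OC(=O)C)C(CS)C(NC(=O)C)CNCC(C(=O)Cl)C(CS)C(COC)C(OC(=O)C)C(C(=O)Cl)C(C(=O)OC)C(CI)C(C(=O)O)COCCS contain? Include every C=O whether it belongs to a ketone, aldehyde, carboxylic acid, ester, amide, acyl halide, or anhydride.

BrCO: acyl halide, 1 C=O (running total 1).
CH(OCOCH3): ester, 1 C=O (running total 2).
CH(NHCOCH3): amide, 1 C=O (running total 3).
CH(COCl): acyl halide, 1 C=O (running total 4).
CH(OCOCH3): ester, 1 C=O (running total 5).
CH(COCl): acyl halide, 1 C=O (running total 6).
CH(COOCH3): ester, 1 C=O (running total 7).
CH(COOH): carboxylic acid, 1 C=O (running total 8).

8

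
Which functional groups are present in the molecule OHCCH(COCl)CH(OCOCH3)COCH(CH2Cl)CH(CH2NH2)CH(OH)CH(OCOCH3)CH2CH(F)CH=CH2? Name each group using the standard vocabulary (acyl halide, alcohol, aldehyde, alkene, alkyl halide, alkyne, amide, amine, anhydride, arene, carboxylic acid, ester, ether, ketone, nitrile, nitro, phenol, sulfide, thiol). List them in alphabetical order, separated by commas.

terminal –CHO: carbonyl C bonded to H and C → aldehyde.
pendant –C(=O)X: carbonyl C bonded to C and halogen → acyl halide.
pendant –OC(=O)CH3: an acyloxy group → ester.
–C(=O)– with carbon on both sides → ketone.
pendant –CH2X: halogen on sp³ carbon → alkyl halide.
pendant –CH2NH2: N on sp³ C, no adjacent C=O → amine.
–OH on an sp³ carbon → alcohol (secondary).
pendant –OC(=O)CH3: an acyloxy group → ester.
halogen on an sp³ carbon → alkyl halide.
C=C double bond → alkene.

acyl halide, alcohol, aldehyde, alkene, alkyl halide, amine, ester, ketone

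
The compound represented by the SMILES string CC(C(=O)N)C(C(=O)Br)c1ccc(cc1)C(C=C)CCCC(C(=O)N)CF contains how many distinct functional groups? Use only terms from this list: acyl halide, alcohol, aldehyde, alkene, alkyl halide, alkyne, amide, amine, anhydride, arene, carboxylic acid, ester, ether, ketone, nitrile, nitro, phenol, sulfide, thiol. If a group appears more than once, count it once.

pendant –CONH2: carbonyl C bonded to C and N → amide.
pendant –C(=O)X: carbonyl C bonded to C and halogen → acyl halide.
para-disubstituted benzene ring → arene.
pendant –CH=CH2: C=C double bond → alkene.
pendant –CONH2: carbonyl C bonded to C and N → amide.
halogen on an sp³ carbon → alkyl halide.
Distinct types present: acyl halide, alkene, alkyl halide, amide, arene.

5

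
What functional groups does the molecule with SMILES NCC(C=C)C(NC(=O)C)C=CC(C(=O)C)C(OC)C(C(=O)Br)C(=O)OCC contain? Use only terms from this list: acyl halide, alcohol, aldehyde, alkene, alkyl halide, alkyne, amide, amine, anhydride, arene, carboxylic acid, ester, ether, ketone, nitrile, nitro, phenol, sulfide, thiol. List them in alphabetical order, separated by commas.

acyl halide, alkene, amide, amine, ester, ether, ketone

Working along the chain:
  H2NCH2: –NH2 on an sp³ carbon with no adjacent C=O → amine.
  CH(CH=CH2): pendant –CH=CH2: C=C double bond → alkene.
  CH(NHCOCH3): pendant –NHC(=O)CH3: N bonded to a carbonyl → amide (not amine).
  CH=CH: C=C double bond → alkene.
  CH(COCH3): pendant –COCH3: carbonyl C bonded to two carbons → ketone.
  CH(OCH3): pendant –OCH3: C–O–C with sp³ C, no adjacent C=O → ether.
  CH(COBr): pendant –C(=O)X: carbonyl C bonded to C and halogen → acyl halide.
  COOCH2CH3: –C(=O)OCH2CH3: carbonyl C bonded to C and to –OEt → ester.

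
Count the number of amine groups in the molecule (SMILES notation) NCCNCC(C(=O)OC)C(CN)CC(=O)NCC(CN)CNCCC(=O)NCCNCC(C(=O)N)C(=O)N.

6

Reading the structure from left to right:
  H2NCH2: –NH2 on an sp³ carbon with no adjacent C=O → amine.
  CH2NHCH2: C–N–C with sp³ carbons and no adjacent C=O → amine (secondary).
  CH(COOCH3): pendant –COOCH3: carbonyl C bonded to C and –OCH3 → ester.
  CH(CH2NH2): pendant –CH2NH2: N on sp³ C, no adjacent C=O → amine.
  CH2CONHCH2: –C(=O)–N– linkage → amide (the N is not an amine).
  CH(CH2NH2): pendant –CH2NH2: N on sp³ C, no adjacent C=O → amine.
  CH2NHCH2: C–N–C with sp³ carbons and no adjacent C=O → amine (secondary).
  CH2CONHCH2: –C(=O)–N– linkage → amide (the N is not an amine).
  CH2NHCH2: C–N–C with sp³ carbons and no adjacent C=O → amine (secondary).
  CH(CONH2): pendant –CONH2: carbonyl C bonded to C and N → amide.
  CONH2: –C(=O)NH2: carbonyl C bonded to C and to N → amide (the N is not a separate amine).
Amine appears at: H2NCH2, CH2NHCH2, CH(CH2NH2), CH(CH2NH2), CH2NHCH2, CH2NHCH2 → 6.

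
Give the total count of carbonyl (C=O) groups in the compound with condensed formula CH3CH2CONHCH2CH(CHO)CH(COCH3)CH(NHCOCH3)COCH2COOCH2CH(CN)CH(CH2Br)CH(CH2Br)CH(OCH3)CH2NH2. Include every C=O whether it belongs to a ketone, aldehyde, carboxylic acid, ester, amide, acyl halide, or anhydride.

6

CH2CONHCH2: amide, 1 C=O (running total 1).
CH(CHO): aldehyde, 1 C=O (running total 2).
CH(COCH3): ketone, 1 C=O (running total 3).
CH(NHCOCH3): amide, 1 C=O (running total 4).
CO: ketone, 1 C=O (running total 5).
CH2COOCH2: ester, 1 C=O (running total 6).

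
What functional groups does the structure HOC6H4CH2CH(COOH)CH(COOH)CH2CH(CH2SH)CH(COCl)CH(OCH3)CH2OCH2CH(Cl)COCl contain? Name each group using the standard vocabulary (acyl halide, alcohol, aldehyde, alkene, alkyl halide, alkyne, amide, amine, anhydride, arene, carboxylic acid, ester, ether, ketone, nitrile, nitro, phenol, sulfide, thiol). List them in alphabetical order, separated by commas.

acyl halide, alkyl halide, arene, carboxylic acid, ether, phenol, thiol

Reading the structure from left to right:
  HOC6H4: –OH attached directly to an aromatic ring → phenol (not alcohol); the ring itself is an arene.
  CH(COOH): pendant –COOH: carbonyl C bonded to C and –OH → carboxylic acid.
  CH(COOH): pendant –COOH: carbonyl C bonded to C and –OH → carboxylic acid.
  CH(CH2SH): pendant –CH2SH → thiol.
  CH(COCl): pendant –C(=O)X: carbonyl C bonded to C and halogen → acyl halide.
  CH(OCH3): pendant –OCH3: C–O–C with sp³ C, no adjacent C=O → ether.
  CH2OCH2: C–O–C with sp³ carbons on both sides and no adjacent C=O → ether.
  CH(Cl): halogen on an sp³ carbon → alkyl halide.
  COCl: –C(=O)Cl: carbonyl C bonded to C and to a halogen → acyl halide (not alkyl halide).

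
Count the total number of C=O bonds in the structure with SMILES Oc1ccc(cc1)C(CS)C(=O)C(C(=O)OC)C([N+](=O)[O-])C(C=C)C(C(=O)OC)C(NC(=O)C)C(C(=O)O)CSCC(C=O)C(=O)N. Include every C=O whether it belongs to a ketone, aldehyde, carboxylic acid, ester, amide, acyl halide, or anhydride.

7

CO: ketone, 1 C=O (running total 1).
CH(COOCH3): ester, 1 C=O (running total 2).
CH(COOCH3): ester, 1 C=O (running total 3).
CH(NHCOCH3): amide, 1 C=O (running total 4).
CH(COOH): carboxylic acid, 1 C=O (running total 5).
CH(CHO): aldehyde, 1 C=O (running total 6).
CONH2: amide, 1 C=O (running total 7).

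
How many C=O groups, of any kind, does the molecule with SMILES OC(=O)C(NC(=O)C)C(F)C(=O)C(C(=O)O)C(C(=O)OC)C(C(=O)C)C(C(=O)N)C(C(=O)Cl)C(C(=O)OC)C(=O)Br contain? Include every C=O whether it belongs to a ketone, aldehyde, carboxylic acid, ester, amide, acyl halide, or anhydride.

HOOC: carboxylic acid, 1 C=O (running total 1).
CH(NHCOCH3): amide, 1 C=O (running total 2).
CO: ketone, 1 C=O (running total 3).
CH(COOH): carboxylic acid, 1 C=O (running total 4).
CH(COOCH3): ester, 1 C=O (running total 5).
CH(COCH3): ketone, 1 C=O (running total 6).
CH(CONH2): amide, 1 C=O (running total 7).
CH(COCl): acyl halide, 1 C=O (running total 8).
CH(COOCH3): ester, 1 C=O (running total 9).
COBr: acyl halide, 1 C=O (running total 10).

10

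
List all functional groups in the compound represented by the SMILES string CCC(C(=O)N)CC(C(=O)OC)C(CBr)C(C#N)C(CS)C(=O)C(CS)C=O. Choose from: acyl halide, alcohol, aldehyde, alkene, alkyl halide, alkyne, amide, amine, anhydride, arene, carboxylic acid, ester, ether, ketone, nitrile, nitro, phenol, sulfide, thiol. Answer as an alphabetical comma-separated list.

aldehyde, alkyl halide, amide, ester, ketone, nitrile, thiol

Working along the chain:
  CH(CONH2): pendant –CONH2: carbonyl C bonded to C and N → amide.
  CH(COOCH3): pendant –COOCH3: carbonyl C bonded to C and –OCH3 → ester.
  CH(CH2Br): pendant –CH2X: halogen on sp³ carbon → alkyl halide.
  CH(CN): pendant –C≡N: nitrile.
  CH(CH2SH): pendant –CH2SH → thiol.
  CO: –C(=O)– with carbon on both sides → ketone.
  CH(CH2SH): pendant –CH2SH → thiol.
  CHO: terminal –CHO: carbonyl C bonded to H and C → aldehyde.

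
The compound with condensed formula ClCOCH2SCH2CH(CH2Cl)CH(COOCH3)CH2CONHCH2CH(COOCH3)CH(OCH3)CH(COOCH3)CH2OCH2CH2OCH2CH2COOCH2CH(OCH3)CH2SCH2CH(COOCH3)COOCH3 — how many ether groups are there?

4

–C(=O)Cl: carbonyl C bonded to C and to a halogen → acyl halide (not alkyl halide).
C–S–C linkage → sulfide (thioether).
pendant –CH2X: halogen on sp³ carbon → alkyl halide.
pendant –COOCH3: carbonyl C bonded to C and –OCH3 → ester.
–C(=O)–N– linkage → amide (the N is not an amine).
pendant –COOCH3: carbonyl C bonded to C and –OCH3 → ester.
pendant –OCH3: C–O–C with sp³ C, no adjacent C=O → ether.
pendant –COOCH3: carbonyl C bonded to C and –OCH3 → ester.
C–O–C with sp³ carbons on both sides and no adjacent C=O → ether.
C–O–C with sp³ carbons on both sides and no adjacent C=O → ether.
–C(=O)–O–C with C on the carbonyl side → ester.
pendant –OCH3: C–O–C with sp³ C, no adjacent C=O → ether.
C–S–C linkage → sulfide (thioether).
pendant –COOCH3: carbonyl C bonded to C and –OCH3 → ester.
–C(=O)OCH3: carbonyl C bonded to C and to –OCH3 → ester (not ketone + ether).
Ether appears at: CH(OCH3), CH2OCH2, CH2OCH2, CH(OCH3) → 4.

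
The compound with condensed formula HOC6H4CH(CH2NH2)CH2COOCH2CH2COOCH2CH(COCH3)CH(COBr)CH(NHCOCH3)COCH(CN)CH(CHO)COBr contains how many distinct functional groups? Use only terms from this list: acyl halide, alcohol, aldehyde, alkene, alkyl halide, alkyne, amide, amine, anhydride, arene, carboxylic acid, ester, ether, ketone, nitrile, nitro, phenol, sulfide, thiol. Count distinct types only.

9

Taking each segment in turn:
  HOC6H4: –OH attached directly to an aromatic ring → phenol (not alcohol); the ring itself is an arene.
  CH(CH2NH2): pendant –CH2NH2: N on sp³ C, no adjacent C=O → amine.
  CH2COOCH2: –C(=O)–O–C with C on the carbonyl side → ester.
  CH2COOCH2: –C(=O)–O–C with C on the carbonyl side → ester.
  CH(COCH3): pendant –COCH3: carbonyl C bonded to two carbons → ketone.
  CH(COBr): pendant –C(=O)X: carbonyl C bonded to C and halogen → acyl halide.
  CH(NHCOCH3): pendant –NHC(=O)CH3: N bonded to a carbonyl → amide (not amine).
  CO: –C(=O)– with carbon on both sides → ketone.
  CH(CN): pendant –C≡N: nitrile.
  CH(CHO): pendant –CHO: carbonyl C bonded to C and H → aldehyde.
  COBr: –C(=O)Br: carbonyl C bonded to C and to a halogen → acyl halide (not alkyl halide).
Distinct types present: acyl halide, aldehyde, amide, amine, arene, ester, ketone, nitrile, phenol.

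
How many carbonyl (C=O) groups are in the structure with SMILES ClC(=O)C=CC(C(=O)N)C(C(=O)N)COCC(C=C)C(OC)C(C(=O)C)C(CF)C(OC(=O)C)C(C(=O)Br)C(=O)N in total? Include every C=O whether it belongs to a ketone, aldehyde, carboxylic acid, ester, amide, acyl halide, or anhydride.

7

ClCO: acyl halide, 1 C=O (running total 1).
CH(CONH2): amide, 1 C=O (running total 2).
CH(CONH2): amide, 1 C=O (running total 3).
CH(COCH3): ketone, 1 C=O (running total 4).
CH(OCOCH3): ester, 1 C=O (running total 5).
CH(COBr): acyl halide, 1 C=O (running total 6).
CONH2: amide, 1 C=O (running total 7).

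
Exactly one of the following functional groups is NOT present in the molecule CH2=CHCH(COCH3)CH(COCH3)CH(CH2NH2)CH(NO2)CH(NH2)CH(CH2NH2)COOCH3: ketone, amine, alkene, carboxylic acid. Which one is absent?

carboxylic acid

ketone: present (CH(COCH3) — pendant –COCH3: carbonyl C bonded to two carbons → ketone).
alkene: present (CH2=CH — C=C double bond → alkene).
amine: present (CH(CH2NH2) — pendant –CH2NH2: N on sp³ C, no adjacent C=O → amine).
carboxylic acid: absent. In COOCH3, the acyl oxygen is bonded to carbon (–O–C), not to H, so this is an ester.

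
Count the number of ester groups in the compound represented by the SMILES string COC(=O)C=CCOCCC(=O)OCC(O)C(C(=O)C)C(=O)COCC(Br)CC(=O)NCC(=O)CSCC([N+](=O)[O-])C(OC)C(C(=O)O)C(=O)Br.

2

CH3O–C(=O)–: carbonyl C bonded to C and to –OCH3 → ester (not ketone + ether).
C=C double bond → alkene.
C–O–C with sp³ carbons on both sides and no adjacent C=O → ether.
–C(=O)–O–C with C on the carbonyl side → ester.
–OH on an sp³ carbon → alcohol (secondary).
pendant –COCH3: carbonyl C bonded to two carbons → ketone.
–C(=O)– with carbon on both sides → ketone.
C–O–C with sp³ carbons on both sides and no adjacent C=O → ether.
halogen on an sp³ carbon → alkyl halide.
–C(=O)–N– linkage → amide (the N is not an amine).
–C(=O)– with carbon on both sides → ketone.
C–S–C linkage → sulfide (thioether).
–NO2 on an sp³ carbon → nitro (the N=O is not a carbonyl).
pendant –OCH3: C–O–C with sp³ C, no adjacent C=O → ether.
pendant –COOH: carbonyl C bonded to C and –OH → carboxylic acid.
–C(=O)Br: carbonyl C bonded to C and to a halogen → acyl halide (not alkyl halide).
Ester appears at: CH3OOC, CH2COOCH2 → 2.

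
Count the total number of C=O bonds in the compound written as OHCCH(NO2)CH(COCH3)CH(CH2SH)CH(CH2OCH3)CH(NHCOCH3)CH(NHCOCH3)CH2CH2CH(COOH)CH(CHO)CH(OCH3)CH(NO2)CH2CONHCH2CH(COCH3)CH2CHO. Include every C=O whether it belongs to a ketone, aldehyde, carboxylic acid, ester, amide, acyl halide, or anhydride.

OHC: aldehyde, 1 C=O (running total 1).
CH(COCH3): ketone, 1 C=O (running total 2).
CH(NHCOCH3): amide, 1 C=O (running total 3).
CH(NHCOCH3): amide, 1 C=O (running total 4).
CH(COOH): carboxylic acid, 1 C=O (running total 5).
CH(CHO): aldehyde, 1 C=O (running total 6).
CH2CONHCH2: amide, 1 C=O (running total 7).
CH(COCH3): ketone, 1 C=O (running total 8).
CHO: aldehyde, 1 C=O (running total 9).

9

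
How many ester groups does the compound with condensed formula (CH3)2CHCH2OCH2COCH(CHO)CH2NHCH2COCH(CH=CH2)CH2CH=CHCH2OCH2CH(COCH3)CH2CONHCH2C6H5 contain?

0

Taking each segment in turn:
  CH2OCH2: C–O–C with sp³ carbons on both sides and no adjacent C=O → ether.
  CO: –C(=O)– with carbon on both sides → ketone.
  CH(CHO): pendant –CHO: carbonyl C bonded to C and H → aldehyde.
  CH2NHCH2: C–N–C with sp³ carbons and no adjacent C=O → amine (secondary).
  CO: –C(=O)– with carbon on both sides → ketone.
  CH(CH=CH2): pendant –CH=CH2: C=C double bond → alkene.
  CH=CH: C=C double bond → alkene.
  CH2OCH2: C–O–C with sp³ carbons on both sides and no adjacent C=O → ether.
  CH(COCH3): pendant –COCH3: carbonyl C bonded to two carbons → ketone.
  CH2CONHCH2: –C(=O)–N– linkage → amide (the N is not an amine).
  C6H5: –C6H5 phenyl ring → arene.
No segment is a ester: CH2OCH2 is ether, not ester; CO is ketone, not ester; CO is ketone, not ester. → 0.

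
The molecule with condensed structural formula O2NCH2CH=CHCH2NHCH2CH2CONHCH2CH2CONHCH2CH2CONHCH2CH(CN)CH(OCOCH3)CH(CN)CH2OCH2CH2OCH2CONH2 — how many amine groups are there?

1

Reading the structure from left to right:
  O2NCH2: –NO2 on carbon → nitro group.
  CH=CH: C=C double bond → alkene.
  CH2NHCH2: C–N–C with sp³ carbons and no adjacent C=O → amine (secondary).
  CH2CONHCH2: –C(=O)–N– linkage → amide (the N is not an amine).
  CH2CONHCH2: –C(=O)–N– linkage → amide (the N is not an amine).
  CH2CONHCH2: –C(=O)–N– linkage → amide (the N is not an amine).
  CH(CN): pendant –C≡N: nitrile.
  CH(OCOCH3): pendant –OC(=O)CH3: an acyloxy group → ester.
  CH(CN): pendant –C≡N: nitrile.
  CH2OCH2: C–O–C with sp³ carbons on both sides and no adjacent C=O → ether.
  CH2OCH2: C–O–C with sp³ carbons on both sides and no adjacent C=O → ether.
  CONH2: –C(=O)NH2: carbonyl C bonded to C and to N → amide (the N is not a separate amine).
Amine appears at: CH2NHCH2 → 1.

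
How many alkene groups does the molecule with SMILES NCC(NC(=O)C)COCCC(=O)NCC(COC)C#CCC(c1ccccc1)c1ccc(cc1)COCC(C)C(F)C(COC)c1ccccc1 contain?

0

–NH2 on an sp³ carbon with no adjacent C=O → amine.
pendant –NHC(=O)CH3: N bonded to a carbonyl → amide (not amine).
C–O–C with sp³ carbons on both sides and no adjacent C=O → ether.
–C(=O)–N– linkage → amide (the N is not an amine).
pendant –CH2OCH3: C–O–C linkage → ether.
C≡C triple bond → alkyne.
pendant –C6H5: benzene ring → arene.
para-disubstituted benzene ring → arene.
C–O–C with sp³ carbons on both sides and no adjacent C=O → ether.
halogen on an sp³ carbon → alkyl halide.
pendant –CH2OCH3: C–O–C linkage → ether.
–C6H5 phenyl ring → arene.
No segment is a alkene: C≡C is alkyne, not alkene; CH(C6H5) is arene, not alkene; C6H4 is arene, not alkene. → 0.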